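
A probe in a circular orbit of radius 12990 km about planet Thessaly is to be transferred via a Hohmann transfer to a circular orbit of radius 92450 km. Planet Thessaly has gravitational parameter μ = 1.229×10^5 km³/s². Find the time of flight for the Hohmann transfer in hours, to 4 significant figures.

Transfer-ellipse semi-major axis a_t = (r₁ + r₂)/2 = (12990 + 92450)/2 = 52720 km.
Transfer time t = π√(a_t³/μ) = π√((52720)³ / 1.229×10^5) = 1.0848×10^5 s.
Converting: 1.0848×10^5 s ÷ 3600 s/hour = 30.13 hours.

t = 30.13 hours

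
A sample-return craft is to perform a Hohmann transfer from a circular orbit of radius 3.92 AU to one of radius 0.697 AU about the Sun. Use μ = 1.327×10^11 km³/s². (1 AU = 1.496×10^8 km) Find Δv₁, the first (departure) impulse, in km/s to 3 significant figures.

In km: r₁ = 3.92 × 1.496×10^8 = 5.86432×10^8 km; r₂ = 0.697 × 1.496×10^8 = 1.042712×10^8 km.
The Hohmann ellipse has a_t = (r₁ + r₂)/2 = 3.453516×10^8 km.
On the circular orbit at r = 5.86432×10^8 km, v_c = √(μ/r) = 15.043 km/s.
Vis-viva on the transfer ellipse at r = 5.86432×10^8 km gives v_t = √[μ(2/r − 1/a_t)] = 8.2657 km/s.
Δv₁ = |v_t − v_c| = |8.2657 − 15.043| = 6.777 km/s.

Δv₁ = 6.78 km/s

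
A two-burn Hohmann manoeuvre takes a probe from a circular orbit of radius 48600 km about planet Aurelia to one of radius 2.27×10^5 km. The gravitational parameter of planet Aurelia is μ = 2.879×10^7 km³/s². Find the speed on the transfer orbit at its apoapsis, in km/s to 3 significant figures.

v = 6.69 km/s

The Hohmann ellipse has a_t = (r₁ + r₂)/2 = 1.378×10^5 km.
At apoapsis, r = 2.270×10^5 km.
Vis-viva: v = √[μ(2/r − 1/a_t)] = √[2.879×10^7 × (2/2.270×10^5 − 1/1.378×10^5)] = 6.688 km/s.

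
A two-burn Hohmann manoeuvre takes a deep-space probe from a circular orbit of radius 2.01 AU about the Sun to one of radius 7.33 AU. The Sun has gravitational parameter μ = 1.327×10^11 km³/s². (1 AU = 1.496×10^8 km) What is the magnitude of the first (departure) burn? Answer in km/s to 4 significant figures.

In km: r₁ = 2.01 × 1.496×10^8 = 3.00696×10^8 km; r₂ = 7.33 × 1.496×10^8 = 1.096568×10^9 km.
Semi-major axis of the transfer orbit: a_t = (3.00696×10^8 + 1.096568×10^9)/2 = 6.98632×10^8 km.
On the circular orbit at r = 3.00696×10^8 km, v_c = √(μ/r) = 21.0074 km/s.
Vis-viva on the transfer ellipse at r = 3.00696×10^8 km gives v_t = √[μ(2/r − 1/a_t)] = 26.3187 km/s.
Δv₁ = |v_t − v_c| = |26.3187 − 21.0074| = 5.311 km/s.

Δv₁ = 5.311 km/s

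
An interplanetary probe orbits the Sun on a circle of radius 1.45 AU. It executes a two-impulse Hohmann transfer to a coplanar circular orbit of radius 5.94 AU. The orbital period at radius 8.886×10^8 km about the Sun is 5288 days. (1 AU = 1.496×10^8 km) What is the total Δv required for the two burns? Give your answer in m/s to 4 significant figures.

From Kepler's third law T² = 4π²r³/μ at r = 8.886×10^8 km, T = 5288 days = 5288 × 86400 s = 4.568832×10^8 s: μ = 4π²r³/T² = 1.32699×10^11 km³/s².
In km: r₁ = 1.45 × 1.496×10^8 = 2.1692×10^8 km; r₂ = 5.94 × 1.496×10^8 = 8.88624×10^8 km.
The Hohmann ellipse has a_t = (r₁ + r₂)/2 = 5.52772×10^8 km.
At r₁ the circular-orbit speed is v₁ = √(μ/r₁) = 24.7334 km/s.
Transfer-orbit speed at r₁ (vis-viva): v_p = √[μ(2/r₁ − 1/a_t)] = 31.3596 km/s.
First burn Δv₁ = |v_p − v₁| = 6.626 km/s.
Circular speed at r₂: v₂ = √(μ/r₂) = 12.22 km/s.
Transfer-orbit speed at r₂: v_a = √[μ(2/r₂ − 1/a_t)] = 7.655 km/s.
Second burn Δv₂ = |v₂ − v_a| = 4.565 km/s.
Total Δv = Δv₁ + Δv₂ = 11.19 km/s.

Δv = 11190 m/s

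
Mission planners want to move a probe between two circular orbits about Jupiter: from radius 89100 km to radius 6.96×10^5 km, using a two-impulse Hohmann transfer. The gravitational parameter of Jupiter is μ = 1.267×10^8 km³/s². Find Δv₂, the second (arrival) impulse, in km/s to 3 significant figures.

Δv₂ = 7.06 km/s

The Hohmann ellipse has a_t = (r₁ + r₂)/2 = 3.9255×10^5 km.
Circular speed at r = 6.960×10^5 km: v_c = √(μ/r) = 13.492 km/s.
Transfer-orbit speed at the same r (vis-viva, a = a_t): v_t = √[μ(2/r − 1/a_t)] = 6.4280 km/s.
Δv₂ = |v_t − v_c| = |6.4280 − 13.492| = 7.064 km/s.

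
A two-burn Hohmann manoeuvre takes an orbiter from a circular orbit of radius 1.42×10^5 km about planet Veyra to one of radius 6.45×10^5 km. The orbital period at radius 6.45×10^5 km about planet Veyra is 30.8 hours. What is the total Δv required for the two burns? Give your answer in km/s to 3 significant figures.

Δv = 36.4 km/s

From Kepler's third law T² = 4π²r³/μ at r = 6.45×10^5 km, T = 30.8 hours = 30.8 × 3600 s = 1.1088×10^5 s: μ = 4π²r³/T² = 8.61653×10^8 km³/s².
The Hohmann ellipse has a_t = (r₁ + r₂)/2 = 3.935×10^5 km.
Circular speed at r₁: v₁ = √(μ/r₁) = √(8.61653×10^8/1.420×10^5) = 77.897 km/s.
On the transfer ellipse at r₁, v² = μ(2/r − 1/a) gives v_p = √[μ(2/r₁ − 1/a_t)] = 99.731 km/s.
First burn Δv₁ = |v_p − v₁| = 21.834 km/s.
At r₂, v₂ = √(μ/r₂) = 36.550 km/s.
Transfer-orbit speed at r₂: v_a = √[μ(2/r₂ − 1/a_t)] = 21.956 km/s.
Second burn Δv₂ = |v₂ − v_a| = 14.594 km/s.
Δv = Δv₁ + Δv₂ = 21.834 + 14.594 = 36.43 km/s.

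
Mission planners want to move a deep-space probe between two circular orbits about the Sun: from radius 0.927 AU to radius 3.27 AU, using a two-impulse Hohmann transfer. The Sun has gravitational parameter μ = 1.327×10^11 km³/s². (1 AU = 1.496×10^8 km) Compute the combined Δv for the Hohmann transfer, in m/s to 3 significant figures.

In km: r₁ = 0.927 × 1.496×10^8 = 1.386792×10^8 km; r₂ = 3.27 × 1.496×10^8 = 4.89192×10^8 km.
The Hohmann ellipse has a_t = (r₁ + r₂)/2 = 3.139356×10^8 km.
At r₁ the circular-orbit speed is v₁ = √(μ/r₁) = 30.9336 km/s.
Transfer-orbit speed at r₁ (v² = μ(2/r − 1/a)): v_p = √[μ(2/r₁ − 1/a_t)] = 38.6144 km/s.
First burn Δv₁ = |v_p − v₁| = 7.681 km/s.
At r₂, v₂ = √(μ/r₂) = 16.470 km/s.
Transfer-orbit speed at r₂: v_a = √[μ(2/r₂ − 1/a_t)] = 10.947 km/s.
Second burn Δv₂ = |v₂ − v_a| = 5.523 km/s.
Total Δv = Δv₁ + Δv₂ = 13.20 km/s.

Δv = 13200 m/s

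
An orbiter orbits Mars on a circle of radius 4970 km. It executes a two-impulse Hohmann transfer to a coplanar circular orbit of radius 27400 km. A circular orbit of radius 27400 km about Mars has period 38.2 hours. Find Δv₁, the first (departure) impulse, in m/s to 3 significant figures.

Δv₁ = 885 m/s

From Kepler's third law T² = 4π²r³/μ at r = 27400 km, T = 38.2 hours = 38.2 × 3600 s = 1.3752×10^5 s: μ = 4π²r³/T² = 42941.7 km³/s².
Semi-major axis of the transfer orbit: a_t = (4970 + 27400)/2 = 16185 km.
Circular speed at r = 4970 km: v_c = √(μ/r) = 2.93942 km/s.
Transfer-orbit speed at the same r (vis-viva, a = a_t): v_t = √[μ(2/r − 1/a_t)] = 3.82455 km/s.
Δv₁ = |v_t − v_c| = |3.82455 − 2.93942| = 0.8851 km/s.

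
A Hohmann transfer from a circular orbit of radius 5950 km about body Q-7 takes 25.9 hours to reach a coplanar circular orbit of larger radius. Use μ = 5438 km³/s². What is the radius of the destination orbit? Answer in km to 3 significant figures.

r₂ = 27800 km

Transfer time t = 25.9 hours = 93240 s, and t = π√(a_t³/μ).
So a_t = (μ t²/π²)^(1/3) = (5438 × (93240)² / π²)^(1/3) = 16857 km.
Since a_t = (r₁ + r₂)/2, r₂ = 2a_t − r₁ = 2×16857 − 5950 = 27764 km.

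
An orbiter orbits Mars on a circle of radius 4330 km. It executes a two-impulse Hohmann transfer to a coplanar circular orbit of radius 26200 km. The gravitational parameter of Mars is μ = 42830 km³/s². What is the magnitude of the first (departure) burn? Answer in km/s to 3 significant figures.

Semi-major axis of the transfer orbit: a_t = (4330 + 26200)/2 = 15265 km.
Circular speed at r = 4330 km: v_c = √(μ/r) = 3.14507 km/s.
Vis-viva on the transfer ellipse at r = 4330 km gives v_t = √[μ(2/r − 1/a_t)] = 4.12033 km/s.
Δv₁ = |v_t − v_c| = |4.12033 − 3.14507| = 0.9753 km/s.

Δv₁ = 0.975 km/s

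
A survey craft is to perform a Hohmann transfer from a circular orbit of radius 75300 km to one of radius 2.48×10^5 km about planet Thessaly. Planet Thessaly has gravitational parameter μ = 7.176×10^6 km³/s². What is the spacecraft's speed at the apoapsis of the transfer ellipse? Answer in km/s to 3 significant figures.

v = 3.67 km/s

The Hohmann ellipse has a_t = (r₁ + r₂)/2 = 1.6165×10^5 km.
The apoapsis of the transfer ellipse is at r = 2.480×10^5 km.
From the vis-viva equation, v = √[μ(2/r − 1/a_t)] = 3.671 km/s.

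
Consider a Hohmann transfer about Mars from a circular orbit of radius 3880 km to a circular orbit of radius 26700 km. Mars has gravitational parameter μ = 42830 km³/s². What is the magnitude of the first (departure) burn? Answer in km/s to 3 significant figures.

The Hohmann ellipse has a_t = (r₁ + r₂)/2 = 15290 km.
Circular speed at r = 3880 km: v_c = √(μ/r) = 3.322 km/s.
Transfer-orbit speed at the same r (vis-viva, a = a_t): v_t = √[μ(2/r − 1/a_t)] = 4.390 km/s.
Δv₁ = |v_t − v_c| = |4.390 − 3.322| = 1.068 km/s.

Δv₁ = 1.07 km/s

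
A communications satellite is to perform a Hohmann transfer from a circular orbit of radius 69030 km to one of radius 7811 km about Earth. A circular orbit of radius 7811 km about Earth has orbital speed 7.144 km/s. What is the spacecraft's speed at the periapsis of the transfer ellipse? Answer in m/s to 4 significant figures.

v = 9576 m/s

From the circular-orbit relation v² = μ/r at r = 7811 km: μ = v²r = (7.144)² × 7811 = 3.98648×10^5 km³/s².
Semi-major axis of the transfer orbit: a_t = (69030 + 7811)/2 = 38420.5 km.
The periapsis of the transfer ellipse is at r = 7811 km.
Vis-viva: v = √[μ(2/r − 1/a_t)] = √[3.98648×10^5 × (2/7811 − 1/38420.5)] = 9.576 km/s.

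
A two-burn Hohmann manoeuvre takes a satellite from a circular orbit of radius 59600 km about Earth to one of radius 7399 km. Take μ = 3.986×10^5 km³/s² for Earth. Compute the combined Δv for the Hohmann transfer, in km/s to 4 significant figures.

Δv = 3.821 km/s

Transfer-ellipse semi-major axis a_t = (r₁ + r₂)/2 = (59600 + 7399)/2 = 33499.5 km.
Circular speed at r₁: v₁ = √(μ/r₁) = √(3.986×10^5/59600) = 2.586 km/s.
Transfer-orbit speed at r₁ (vis-viva): v_a = √[μ(2/r₁ − 1/a_t)] = 1.215 km/s.
First burn Δv₁ = |v_a − v₁| = 1.371 km/s.
At r₂, v₂ = √(μ/r₂) = 7.340 km/s.
Transfer-orbit speed at r₂: v_p = √[μ(2/r₂ − 1/a_t)] = 9.790 km/s.
Second burn Δv₂ = |v₂ − v_p| = 2.450 km/s.
Total Δv = Δv₁ + Δv₂ = 3.821 km/s.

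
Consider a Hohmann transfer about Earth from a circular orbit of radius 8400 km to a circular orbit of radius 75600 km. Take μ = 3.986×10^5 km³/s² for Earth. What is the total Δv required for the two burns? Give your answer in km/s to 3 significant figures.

Δv = 3.62 km/s

The Hohmann ellipse has a_t = (r₁ + r₂)/2 = 42000 km.
At r₁ the circular-orbit speed is v₁ = √(μ/r₁) = 6.8886 km/s.
On the transfer ellipse at r₁, vis-viva gives v_p = √[μ(2/r₁ − 1/a_t)] = 9.2420 km/s.
First burn Δv₁ = |v_p − v₁| = 2.3534 km/s.
Circular speed at r₂: v₂ = √(μ/r₂) = 2.2962 km/s.
Transfer-orbit speed at r₂: v_a = √[μ(2/r₂ − 1/a_t)] = 1.0269 km/s.
Second burn Δv₂ = |v₂ − v_a| = 1.2693 km/s.
Δv = Δv₁ + Δv₂ = 2.3534 + 1.2693 = 3.623 km/s.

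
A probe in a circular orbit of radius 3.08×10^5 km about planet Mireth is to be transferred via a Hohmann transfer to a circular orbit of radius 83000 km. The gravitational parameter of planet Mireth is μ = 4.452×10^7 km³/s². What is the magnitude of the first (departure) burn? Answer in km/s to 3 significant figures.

Semi-major axis of the transfer orbit: a_t = (3.080×10^5 + 83000)/2 = 1.955×10^5 km.
On the circular orbit at r = 3.080×10^5 km, v_c = √(μ/r) = 12.023 km/s.
Vis-viva on the transfer ellipse at r = 3.080×10^5 km gives v_t = √[μ(2/r − 1/a_t)] = 7.8337 km/s.
Δv₁ = |v_t − v_c| = |7.8337 − 12.023| = 4.189 km/s.

Δv₁ = 4.19 km/s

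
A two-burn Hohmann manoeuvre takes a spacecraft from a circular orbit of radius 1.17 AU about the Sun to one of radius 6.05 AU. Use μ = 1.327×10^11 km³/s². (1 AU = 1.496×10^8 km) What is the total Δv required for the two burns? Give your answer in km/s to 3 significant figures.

In km: r₁ = 1.17 × 1.496×10^8 = 1.75032×10^8 km; r₂ = 6.05 × 1.496×10^8 = 9.0508×10^8 km.
Transfer-ellipse semi-major axis a_t = (r₁ + r₂)/2 = (1.75032×10^8 + 9.0508×10^8)/2 = 5.40056×10^8 km.
At r₁ the circular-orbit speed is v₁ = √(μ/r₁) = 27.534 km/s.
On the transfer ellipse at r₁, v² = μ(2/r − 1/a) gives v_p = √[μ(2/r₁ − 1/a_t)] = 35.645 km/s.
First burn Δv₁ = |v_p − v₁| = 8.111 km/s.
Circular speed at r₂: v₂ = √(μ/r₂) = 12.1085 km/s.
Transfer-orbit speed at r₂: v_a = √[μ(2/r₂ − 1/a_t)] = 6.89337 km/s.
Second burn Δv₂ = |v₂ − v_a| = 5.215 km/s.
Δv = Δv₁ + Δv₂ = 8.111 + 5.215 = 13.33 km/s.

Δv = 13.3 km/s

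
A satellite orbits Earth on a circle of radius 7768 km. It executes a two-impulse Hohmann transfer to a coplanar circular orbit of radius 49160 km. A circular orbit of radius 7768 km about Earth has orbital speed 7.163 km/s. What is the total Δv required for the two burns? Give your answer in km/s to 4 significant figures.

From the circular-orbit relation v² = μ/r at r = 7768 km: μ = v²r = (7.163)² × 7768 = 3.98565×10^5 km³/s².
Transfer-ellipse semi-major axis a_t = (r₁ + r₂)/2 = (7768 + 49160)/2 = 28464 km.
Circular speed at r₁: v₁ = √(μ/r₁) = √(3.98565×10^5/7768) = 7.1630 km/s.
Transfer-orbit speed at r₁ (v² = μ(2/r − 1/a)): v_p = √[μ(2/r₁ − 1/a_t)] = 9.4135 km/s.
First burn Δv₁ = |v_p − v₁| = 2.2505 km/s.
At r₂, v₂ = √(μ/r₂) = 2.8474 km/s.
Transfer-orbit speed at r₂: v_a = √[μ(2/r₂ − 1/a_t)] = 1.4875 km/s.
Second burn Δv₂ = |v₂ − v_a| = 1.3599 km/s.
Δv = Δv₁ + Δv₂ = 2.2505 + 1.3599 = 3.610 km/s.

Δv = 3.610 km/s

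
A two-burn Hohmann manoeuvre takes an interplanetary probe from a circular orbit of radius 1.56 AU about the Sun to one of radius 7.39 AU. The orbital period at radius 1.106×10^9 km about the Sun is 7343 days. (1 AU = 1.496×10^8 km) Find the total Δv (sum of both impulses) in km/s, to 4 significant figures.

Δv = 11.28 km/s

From Kepler's third law T² = 4π²r³/μ at r = 1.106×10^9 km, T = 7343 days = 7343 × 86400 s = 6.344352×10^8 s: μ = 4π²r³/T² = 1.32694×10^11 km³/s².
In km: r₁ = 1.56 × 1.496×10^8 = 2.33376×10^8 km; r₂ = 7.39 × 1.496×10^8 = 1.105544×10^9 km.
The Hohmann ellipse has a_t = (r₁ + r₂)/2 = 6.6946×10^8 km.
Circular speed at r₁: v₁ = √(μ/r₁) = √(1.32694×10^11/2.33376×10^8) = 23.845 km/s.
Transfer-orbit speed at r₁ (vis-viva): v_p = √[μ(2/r₁ − 1/a_t)] = 30.642 km/s.
First burn Δv₁ = |v_p − v₁| = 6.797 km/s.
At r₂, v₂ = √(μ/r₂) = 10.9556 km/s.
Transfer-orbit speed at r₂: v_a = √[μ(2/r₂ − 1/a_t)] = 6.46849 km/s.
Second burn Δv₂ = |v₂ − v_a| = 4.487 km/s.
Total Δv = Δv₁ + Δv₂ = 11.28 km/s.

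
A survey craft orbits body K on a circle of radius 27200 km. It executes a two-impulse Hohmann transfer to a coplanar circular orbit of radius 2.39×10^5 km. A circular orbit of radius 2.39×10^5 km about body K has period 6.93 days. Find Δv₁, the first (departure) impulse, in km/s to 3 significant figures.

Δv₁ = 2.53 km/s

From Kepler's third law T² = 4π²r³/μ at r = 2.39×10^5 km, T = 6.93 days = 6.93 × 86400 s = 5.98752×10^5 s: μ = 4π²r³/T² = 1.50335×10^6 km³/s².
The Hohmann ellipse has a_t = (r₁ + r₂)/2 = 1.331×10^5 km.
On the circular orbit at r = 27200 km, v_c = √(μ/r) = 7.434 km/s.
Vis-viva on the transfer ellipse at r = 27200 km gives v_t = √[μ(2/r − 1/a_t)] = 9.962 km/s.
Δv₁ = |v_t − v_c| = |9.962 − 7.434| = 2.528 km/s.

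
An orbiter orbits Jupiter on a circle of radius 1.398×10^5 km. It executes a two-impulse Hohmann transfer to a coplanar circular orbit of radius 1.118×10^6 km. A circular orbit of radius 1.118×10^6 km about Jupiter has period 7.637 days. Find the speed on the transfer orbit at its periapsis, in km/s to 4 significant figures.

v = 40.14 km/s

From Kepler's third law T² = 4π²r³/μ at r = 1.118×10^6 km, T = 7.637 days = 7.637 × 86400 s = 6.598368×10^5 s: μ = 4π²r³/T² = 1.26710×10^8 km³/s².
The Hohmann ellipse has a_t = (r₁ + r₂)/2 = 6.289×10^5 km.
The periapsis of the transfer ellipse is at r = 1.398×10^5 km.
Applying v² = μ(2/r − 1/a_t): v = 40.14 km/s.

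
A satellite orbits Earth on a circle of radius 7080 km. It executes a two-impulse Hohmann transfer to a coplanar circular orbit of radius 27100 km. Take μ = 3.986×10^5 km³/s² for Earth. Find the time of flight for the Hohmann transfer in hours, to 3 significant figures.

t = 3.09 hours

Transfer-ellipse semi-major axis a_t = (r₁ + r₂)/2 = (7080 + 27100)/2 = 17090 km.
Half the transfer-orbit period gives t = π√(a_t³/μ) = 11120 s.
Converting: 11120 s ÷ 3600 s/hour = 3.09 hours.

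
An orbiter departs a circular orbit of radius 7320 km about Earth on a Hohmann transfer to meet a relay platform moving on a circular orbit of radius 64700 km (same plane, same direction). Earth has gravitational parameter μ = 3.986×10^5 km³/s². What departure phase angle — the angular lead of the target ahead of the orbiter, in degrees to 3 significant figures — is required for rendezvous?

Transfer-ellipse semi-major axis a_t = (r₁ + r₂)/2 = (7320 + 64700)/2 = 36010 km.
Transfer time t = π√(a_t³/μ) = 34003 s.
The target's mean motion on its circular orbit is ω₂ = √(μ/r₂³) = 3.8363×10^-5 rad/s.
Angle swept by the target during transfer: ω₂·t = 1.3045 rad = 74.74°.
The orbiter traverses 180° on the transfer ellipse, so the target must lead by 180° − 74.74° = 105°.

φ = 105°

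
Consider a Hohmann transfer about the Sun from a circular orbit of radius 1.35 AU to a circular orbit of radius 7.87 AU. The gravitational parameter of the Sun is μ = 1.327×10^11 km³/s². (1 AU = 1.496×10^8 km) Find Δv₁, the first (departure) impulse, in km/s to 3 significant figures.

Δv₁ = 7.86 km/s

In km: r₁ = 1.35 × 1.496×10^8 = 2.0196×10^8 km; r₂ = 7.87 × 1.496×10^8 = 1.177352×10^9 km.
The Hohmann ellipse has a_t = (r₁ + r₂)/2 = 6.89656×10^8 km.
Circular speed at r = 2.0196×10^8 km: v_c = √(μ/r) = 25.633 km/s.
Transfer-orbit speed at the same r (vis-viva, a = a_t): v_t = √[μ(2/r − 1/a_t)] = 33.492 km/s.
Δv₁ = |v_t − v_c| = |33.492 − 25.633| = 7.859 km/s.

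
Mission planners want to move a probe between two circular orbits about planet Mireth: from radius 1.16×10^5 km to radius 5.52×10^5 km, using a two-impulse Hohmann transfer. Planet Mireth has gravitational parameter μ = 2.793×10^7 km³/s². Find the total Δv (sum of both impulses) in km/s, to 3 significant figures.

Transfer-ellipse semi-major axis a_t = (r₁ + r₂)/2 = (1.160×10^5 + 5.520×10^5)/2 = 3.340×10^5 km.
At r₁ the circular-orbit speed is v₁ = √(μ/r₁) = 15.517 km/s.
Transfer-orbit speed at r₁ (v² = μ(2/r − 1/a)): v_p = √[μ(2/r₁ − 1/a_t)] = 19.948 km/s.
First burn Δv₁ = |v_p − v₁| = 4.431 km/s.
Circular speed at r₂: v₂ = √(μ/r₂) = 7.113 km/s.
Transfer-orbit speed at r₂: v_a = √[μ(2/r₂ − 1/a_t)] = 4.192 km/s.
Second burn Δv₂ = |v₂ − v_a| = 2.921 km/s.
Δv = Δv₁ + Δv₂ = 4.431 + 2.921 = 7.352 km/s.

Δv = 7.35 km/s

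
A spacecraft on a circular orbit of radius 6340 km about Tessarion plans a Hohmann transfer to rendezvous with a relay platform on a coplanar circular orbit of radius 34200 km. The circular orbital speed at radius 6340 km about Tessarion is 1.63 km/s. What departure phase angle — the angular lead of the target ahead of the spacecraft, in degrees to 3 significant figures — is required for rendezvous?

From the circular-orbit relation v² = μ/r at r = 6340 km: μ = v²r = (1.63)² × 6340 = 16844.7 km³/s².
Semi-major axis of the transfer orbit: a_t = (6340 + 34200)/2 = 20270 km.
Transfer time t = π√(a_t³/μ) = 69860 s.
Target angular speed ω₂ = √(μ/r₂³) = 2.052×10^-5 rad/s.
Angle swept by the target during transfer: ω₂·t = 1.4335 rad = 82.13°.
The spacecraft traverses 180° on the transfer ellipse, so the target must lead by 180° − 82.13° = 97.9°.

φ = 97.9°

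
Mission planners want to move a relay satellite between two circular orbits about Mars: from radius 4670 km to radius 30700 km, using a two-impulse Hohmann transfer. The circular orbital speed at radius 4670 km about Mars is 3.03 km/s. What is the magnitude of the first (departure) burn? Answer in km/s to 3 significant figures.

From the circular-orbit relation v² = μ/r at r = 4670 km: μ = v²r = (3.03)² × 4670 = 42874.8 km³/s².
Transfer-ellipse semi-major axis a_t = (r₁ + r₂)/2 = (4670 + 30700)/2 = 17685 km.
Circular speed at r = 4670 km: v_c = √(μ/r) = 3.0300 km/s.
Transfer-orbit speed at the same r (vis-viva, a = a_t): v_t = √[μ(2/r − 1/a_t)] = 3.9922 km/s.
Δv₁ = |v_t − v_c| = |3.9922 − 3.0300| = 0.9622 km/s.

Δv₁ = 0.962 km/s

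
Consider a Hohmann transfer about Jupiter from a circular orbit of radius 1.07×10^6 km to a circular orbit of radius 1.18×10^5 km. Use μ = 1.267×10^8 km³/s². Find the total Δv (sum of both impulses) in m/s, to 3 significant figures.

Semi-major axis of the transfer orbit: a_t = (1.070×10^6 + 1.180×10^5)/2 = 5.940×10^5 km.
Circular speed at r₁: v₁ = √(μ/r₁) = √(1.267×10^8/1.070×10^6) = 10.882 km/s.
On the transfer ellipse at r₁, vis-viva equation gives v_a = √[μ(2/r₁ − 1/a_t)] = 4.8500 km/s.
First burn Δv₁ = |v_a − v₁| = 6.032 km/s.
At r₂, v₂ = √(μ/r₂) = 32.77 km/s.
Transfer-orbit speed at r₂: v_p = √[μ(2/r₂ − 1/a_t)] = 43.98 km/s.
Second burn Δv₂ = |v₂ − v_p| = 11.21 km/s.
Total Δv = Δv₁ + Δv₂ = 17.24 km/s.

Δv = 17200 m/s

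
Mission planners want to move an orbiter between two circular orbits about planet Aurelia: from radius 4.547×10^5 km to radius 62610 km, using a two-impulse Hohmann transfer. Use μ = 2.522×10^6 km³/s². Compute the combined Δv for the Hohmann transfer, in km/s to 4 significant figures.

The Hohmann ellipse has a_t = (r₁ + r₂)/2 = 2.58655×10^5 km.
Circular speed at r₁: v₁ = √(μ/r₁) = √(2.522×10^6/4.547×10^5) = 2.3551 km/s.
Transfer-orbit speed at r₁ (vis-viva): v_a = √[μ(2/r₁ − 1/a_t)] = 1.1587 km/s.
First burn Δv₁ = |v_a − v₁| = 1.1964 km/s.
At r₂, v₂ = √(μ/r₂) = 6.34674 km/s.
Transfer-orbit speed at r₂: v_p = √[μ(2/r₂ − 1/a_t)] = 8.41497 km/s.
Second burn Δv₂ = |v₂ − v_p| = 2.0682 km/s.
Total Δv = Δv₁ + Δv₂ = 3.265 km/s.

Δv = 3.265 km/s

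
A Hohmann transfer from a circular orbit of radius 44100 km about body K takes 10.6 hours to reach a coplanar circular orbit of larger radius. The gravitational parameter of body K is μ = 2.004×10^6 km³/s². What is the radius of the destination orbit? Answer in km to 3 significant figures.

r₂ = 89100 km

Transfer time t = 10.6 hours = 38160 s, and t = π√(a_t³/μ).
So a_t = (μ t²/π²)^(1/3) = (2.004×10^6 × (38160)² / π²)^(1/3) = 66620 km.
Since a_t = (r₁ + r₂)/2, r₂ = 2a_t − r₁ = 2×66620 − 44100 = 89140 km.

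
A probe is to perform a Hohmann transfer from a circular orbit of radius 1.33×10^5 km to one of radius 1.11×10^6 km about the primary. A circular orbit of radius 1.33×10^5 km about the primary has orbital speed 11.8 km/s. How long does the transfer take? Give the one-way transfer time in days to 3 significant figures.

From the circular-orbit relation v² = μ/r at r = 1.33×10^5 km: μ = v²r = (11.8)² × 1.33×10^5 = 1.85189×10^7 km³/s².
The Hohmann ellipse has a_t = (r₁ + r₂)/2 = 6.215×10^5 km.
By Kepler's third law the transfer-orbit period is T = 2π√(a_t³/μ), so t = T/2 = 3.577×10^5 s.
Converting: 3.577×10^5 s ÷ 86400 s/day = 4.14 days.

t = 4.14 days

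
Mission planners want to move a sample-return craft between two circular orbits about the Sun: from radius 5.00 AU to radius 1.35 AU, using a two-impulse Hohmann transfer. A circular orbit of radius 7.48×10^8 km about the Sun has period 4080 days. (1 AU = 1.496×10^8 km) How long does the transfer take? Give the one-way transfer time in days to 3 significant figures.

From Kepler's third law T² = 4π²r³/μ at r = 7.48×10^8 km, T = 4080 days = 4080 × 86400 s = 3.52512×10^8 s: μ = 4π²r³/T² = 1.32959×10^11 km³/s².
In km: r₁ = 5.00 × 1.496×10^8 = 7.480×10^8 km; r₂ = 1.35 × 1.496×10^8 = 2.0196×10^8 km.
Transfer-ellipse semi-major axis a_t = (r₁ + r₂)/2 = (7.480×10^8 + 2.0196×10^8)/2 = 4.7498×10^8 km.
By Kepler's third law the transfer-orbit period is T = 2π√(a_t³/μ), so t = T/2 = 8.919×10^7 s.
Converting: 8.919×10^7 s ÷ 86400 s/day = 1030 days.

t = 1030 days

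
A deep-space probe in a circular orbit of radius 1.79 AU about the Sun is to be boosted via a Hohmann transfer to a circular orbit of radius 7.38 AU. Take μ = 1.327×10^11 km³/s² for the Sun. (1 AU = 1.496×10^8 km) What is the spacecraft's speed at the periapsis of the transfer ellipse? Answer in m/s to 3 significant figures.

In km: r₁ = 1.79 × 1.496×10^8 = 2.67784×10^8 km; r₂ = 7.38 × 1.496×10^8 = 1.104048×10^9 km.
Semi-major axis of the transfer orbit: a_t = (2.67784×10^8 + 1.104048×10^9)/2 = 6.85916×10^8 km.
At periapsis, r = 2.67784×10^8 km.
Vis-viva: v = √[μ(2/r − 1/a_t)] = √[1.327×10^11 × (2/2.67784×10^8 − 1/6.85916×10^8)] = 28.24 km/s.

v = 28200 m/s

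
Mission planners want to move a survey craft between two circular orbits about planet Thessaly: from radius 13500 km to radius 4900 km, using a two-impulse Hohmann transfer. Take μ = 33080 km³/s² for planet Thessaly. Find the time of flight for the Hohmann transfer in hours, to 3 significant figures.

t = 4.23 hours

The Hohmann ellipse has a_t = (r₁ + r₂)/2 = 9200 km.
Half the transfer-orbit period gives t = π√(a_t³/μ) = 15240 s.
Converting: 15240 s ÷ 3600 s/hour = 4.23 hours.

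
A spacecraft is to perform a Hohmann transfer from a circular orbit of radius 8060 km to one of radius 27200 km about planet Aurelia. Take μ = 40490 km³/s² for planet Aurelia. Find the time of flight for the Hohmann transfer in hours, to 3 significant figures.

t = 10.2 hours

Transfer-ellipse semi-major axis a_t = (r₁ + r₂)/2 = (8060 + 27200)/2 = 17630 km.
Half the transfer-orbit period gives t = π√(a_t³/μ) = 36550 s.
Converting: 36550 s ÷ 3600 s/hour = 10.2 hours.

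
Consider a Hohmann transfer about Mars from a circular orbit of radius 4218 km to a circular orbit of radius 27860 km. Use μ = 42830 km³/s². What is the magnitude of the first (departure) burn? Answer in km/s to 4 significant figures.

Δv₁ = 1.013 km/s

The Hohmann ellipse has a_t = (r₁ + r₂)/2 = 16039 km.
Circular speed at r = 4218 km: v_c = √(μ/r) = 3.187 km/s.
Vis-viva on the transfer ellipse at r = 4218 km gives v_t = √[μ(2/r − 1/a_t)] = 4.200 km/s.
Δv₁ = |v_t − v_c| = |4.200 − 3.187| = 1.013 km/s.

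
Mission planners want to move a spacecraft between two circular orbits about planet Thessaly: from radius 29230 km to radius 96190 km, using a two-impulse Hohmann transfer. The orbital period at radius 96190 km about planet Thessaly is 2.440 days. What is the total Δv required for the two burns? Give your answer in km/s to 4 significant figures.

From Kepler's third law T² = 4π²r³/μ at r = 96190 km, T = 2.440 days = 2.440 × 86400 s = 2.10816×10^5 s: μ = 4π²r³/T² = 7.90574×10^5 km³/s².
Transfer-ellipse semi-major axis a_t = (r₁ + r₂)/2 = (29230 + 96190)/2 = 62710 km.
At r₁ the circular-orbit speed is v₁ = √(μ/r₁) = 5.201 km/s.
On the transfer ellipse at r₁, vis-viva equation gives v_p = √[μ(2/r₁ − 1/a_t)] = 6.441 km/s.
First burn Δv₁ = |v_p − v₁| = 1.240 km/s.
Circular speed at r₂: v₂ = √(μ/r₂) = 2.8669 km/s.
Transfer-orbit speed at r₂: v_a = √[μ(2/r₂ − 1/a_t)] = 1.9573 km/s.
Second burn Δv₂ = |v₂ − v_a| = 0.9096 km/s.
Δv = Δv₁ + Δv₂ = 1.240 + 0.9096 = 2.150 km/s.

Δv = 2.150 km/s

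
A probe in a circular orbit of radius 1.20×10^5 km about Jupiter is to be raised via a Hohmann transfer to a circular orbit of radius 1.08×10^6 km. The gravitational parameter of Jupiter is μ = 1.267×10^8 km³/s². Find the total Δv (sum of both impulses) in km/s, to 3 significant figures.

Semi-major axis of the transfer orbit: a_t = (1.200×10^5 + 1.080×10^6)/2 = 6.000×10^5 km.
Circular speed at r₁: v₁ = √(μ/r₁) = √(1.267×10^8/1.200×10^5) = 32.49 km/s.
On the transfer ellipse at r₁, vis-viva gives v_p = √[μ(2/r₁ − 1/a_t)] = 43.59 km/s.
First burn Δv₁ = |v_p − v₁| = 11.10 km/s.
Circular speed at r₂: v₂ = √(μ/r₂) = 10.831 km/s.
Transfer-orbit speed at r₂: v_a = √[μ(2/r₂ − 1/a_t)] = 4.8439 km/s.
Second burn Δv₂ = |v₂ − v_a| = 5.987 km/s.
Total Δv = Δv₁ + Δv₂ = 17.09 km/s.

Δv = 17.1 km/s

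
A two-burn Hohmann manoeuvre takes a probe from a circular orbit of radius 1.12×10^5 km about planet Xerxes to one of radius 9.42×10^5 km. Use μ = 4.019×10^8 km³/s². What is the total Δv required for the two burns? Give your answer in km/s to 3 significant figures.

Semi-major axis of the transfer orbit: a_t = (1.120×10^5 + 9.420×10^5)/2 = 5.270×10^5 km.
At r₁ the circular-orbit speed is v₁ = √(μ/r₁) = 59.90 km/s.
Transfer-orbit speed at r₁ (vis-viva equation): v_p = √[μ(2/r₁ − 1/a_t)] = 80.09 km/s.
First burn Δv₁ = |v_p − v₁| = 20.19 km/s.
Circular speed at r₂: v₂ = √(μ/r₂) = 20.655 km/s.
Transfer-orbit speed at r₂: v_a = √[μ(2/r₂ − 1/a_t)] = 9.5222 km/s.
Second burn Δv₂ = |v₂ − v_a| = 11.13 km/s.
Total Δv = Δv₁ + Δv₂ = 31.32 km/s.

Δv = 31.3 km/s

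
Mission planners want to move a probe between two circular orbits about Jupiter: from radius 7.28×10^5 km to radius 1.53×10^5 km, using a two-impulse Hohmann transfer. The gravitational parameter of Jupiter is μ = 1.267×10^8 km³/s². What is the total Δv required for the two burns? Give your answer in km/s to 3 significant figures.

Δv = 13.6 km/s

The Hohmann ellipse has a_t = (r₁ + r₂)/2 = 4.405×10^5 km.
At r₁ the circular-orbit speed is v₁ = √(μ/r₁) = 13.19236 km/s.
Transfer-orbit speed at r₁ (vis-viva equation): v_a = √[μ(2/r₁ − 1/a_t)] = 7.774910 km/s.
First burn Δv₁ = |v_a − v₁| = 5.41745 km/s.
At r₂, v₂ = √(μ/r₂) = 28.776806 km/s.
Transfer-orbit speed at r₂: v_p = √[μ(2/r₂ − 1/a_t)] = 36.994344 km/s.
Second burn Δv₂ = |v₂ − v_p| = 8.21754 km/s.
Δv = Δv₁ + Δv₂ = 5.41745 + 8.21754 = 13.63 km/s.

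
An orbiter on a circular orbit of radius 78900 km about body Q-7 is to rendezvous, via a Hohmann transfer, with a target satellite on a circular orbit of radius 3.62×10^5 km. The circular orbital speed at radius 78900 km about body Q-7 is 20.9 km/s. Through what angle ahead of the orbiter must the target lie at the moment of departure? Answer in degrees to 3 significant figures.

From the circular-orbit relation v² = μ/r at r = 78900 km: μ = v²r = (20.9)² × 78900 = 3.44643×10^7 km³/s².
The Hohmann ellipse has a_t = (r₁ + r₂)/2 = 2.2045×10^5 km.
The half-period of the transfer ellipse is t = π√(a_t³/μ) = 55390 s.
The target's mean motion on its circular orbit is ω₂ = √(μ/r₂³) = 2.695×10^-5 rad/s.
Angle swept by the target during transfer: ω₂·t = 1.493 rad = 85.54°.
The orbiter traverses 180° on the transfer ellipse, so the target must lead by 180° − 85.54° = 94.5°.

φ = 94.5°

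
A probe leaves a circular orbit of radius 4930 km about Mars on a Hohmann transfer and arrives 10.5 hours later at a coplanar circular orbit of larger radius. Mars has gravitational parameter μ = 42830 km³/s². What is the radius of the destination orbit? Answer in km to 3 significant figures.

Transfer time t = 10.5 hours = 37800 s, and t = π√(a_t³/μ).
So a_t = (μ t²/π²)^(1/3) = (42830 × (37800)² / π²)^(1/3) = 18371 km.
Since a_t = (r₁ + r₂)/2, r₂ = 2a_t − r₁ = 2×18371 − 4930 = 31812 km.

r₂ = 31800 km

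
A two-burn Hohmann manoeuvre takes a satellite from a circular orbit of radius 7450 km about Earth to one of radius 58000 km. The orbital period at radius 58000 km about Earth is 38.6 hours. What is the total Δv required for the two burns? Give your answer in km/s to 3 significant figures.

From Kepler's third law T² = 4π²r³/μ at r = 58000 km, T = 38.6 hours = 38.6 × 3600 s = 1.3896×10^5 s: μ = 4π²r³/T² = 3.98900×10^5 km³/s².
Semi-major axis of the transfer orbit: a_t = (7450 + 58000)/2 = 32725 km.
Circular speed at r₁: v₁ = √(μ/r₁) = √(3.98900×10^5/7450) = 7.3174 km/s.
On the transfer ellipse at r₁, v² = μ(2/r − 1/a) gives v_p = √[μ(2/r₁ − 1/a_t)] = 9.7416 km/s.
First burn Δv₁ = |v_p − v₁| = 2.424 km/s.
Circular speed at r₂: v₂ = √(μ/r₂) = 2.6225 km/s.
Transfer-orbit speed at r₂: v_a = √[μ(2/r₂ − 1/a_t)] = 1.2513 km/s.
Second burn Δv₂ = |v₂ − v_a| = 1.371 km/s.
Δv = Δv₁ + Δv₂ = 2.424 + 1.371 = 3.795 km/s.

Δv = 3.80 km/s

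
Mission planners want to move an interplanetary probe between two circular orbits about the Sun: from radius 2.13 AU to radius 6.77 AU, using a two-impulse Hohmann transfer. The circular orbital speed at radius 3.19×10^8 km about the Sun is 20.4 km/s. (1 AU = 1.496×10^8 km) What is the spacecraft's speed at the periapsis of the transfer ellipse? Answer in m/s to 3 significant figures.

From the circular-orbit relation v² = μ/r at r = 3.19×10^8 km: μ = v²r = (20.4)² × 3.19×10^8 = 1.32755×10^11 km³/s².
In km: r₁ = 2.13 × 1.496×10^8 = 3.18648×10^8 km; r₂ = 6.77 × 1.496×10^8 = 1.012792×10^9 km.
The Hohmann ellipse has a_t = (r₁ + r₂)/2 = 6.6572×10^8 km.
The periapsis of the transfer ellipse is at r = 3.18648×10^8 km.
From the vis-viva equation, v = √[μ(2/r − 1/a_t)] = 25.18 km/s.

v = 25200 m/s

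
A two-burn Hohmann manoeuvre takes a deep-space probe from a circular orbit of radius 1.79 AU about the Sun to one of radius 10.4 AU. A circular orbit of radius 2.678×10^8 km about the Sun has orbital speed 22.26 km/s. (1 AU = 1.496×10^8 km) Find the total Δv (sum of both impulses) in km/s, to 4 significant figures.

From the circular-orbit relation v² = μ/r at r = 2.678×10^8 km: μ = v²r = (22.26)² × 2.678×10^8 = 1.32697×10^11 km³/s².
In km: r₁ = 1.79 × 1.496×10^8 = 2.67784×10^8 km; r₂ = 10.4 × 1.496×10^8 = 1.55584×10^9 km.
The Hohmann ellipse has a_t = (r₁ + r₂)/2 = 9.11812×10^8 km.
At r₁ the circular-orbit speed is v₁ = √(μ/r₁) = 22.26067 km/s.
On the transfer ellipse at r₁, vis-viva equation gives v_p = √[μ(2/r₁ − 1/a_t)] = 29.07823 km/s.
First burn Δv₁ = |v_p − v₁| = 6.818 km/s.
Circular speed at r₂: v₂ = √(μ/r₂) = 9.235 km/s.
Transfer-orbit speed at r₂: v_a = √[μ(2/r₂ − 1/a_t)] = 5.005 km/s.
Second burn Δv₂ = |v₂ − v_a| = 4.230 km/s.
Δv = Δv₁ + Δv₂ = 6.818 + 4.230 = 11.05 km/s.

Δv = 11.05 km/s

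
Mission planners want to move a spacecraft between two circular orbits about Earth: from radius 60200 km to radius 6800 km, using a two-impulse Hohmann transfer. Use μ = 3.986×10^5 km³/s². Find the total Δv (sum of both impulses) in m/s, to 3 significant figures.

Δv = 4020 m/s

Transfer-ellipse semi-major axis a_t = (r₁ + r₂)/2 = (60200 + 6800)/2 = 33500 km.
At r₁ the circular-orbit speed is v₁ = √(μ/r₁) = 2.573 km/s.
Transfer-orbit speed at r₁ (vis-viva): v_a = √[μ(2/r₁ − 1/a_t)] = 1.159 km/s.
First burn Δv₁ = |v_a − v₁| = 1.414 km/s.
Circular speed at r₂: v₂ = √(μ/r₂) = 7.6562 km/s.
Transfer-orbit speed at r₂: v_p = √[μ(2/r₂ − 1/a_t)] = 10.263 km/s.
Second burn Δv₂ = |v₂ − v_p| = 2.607 km/s.
Total Δv = Δv₁ + Δv₂ = 4.021 km/s.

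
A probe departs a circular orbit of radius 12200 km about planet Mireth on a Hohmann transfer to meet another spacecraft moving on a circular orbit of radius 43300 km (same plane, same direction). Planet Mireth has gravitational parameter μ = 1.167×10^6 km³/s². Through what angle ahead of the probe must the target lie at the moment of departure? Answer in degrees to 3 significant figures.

Semi-major axis of the transfer orbit: a_t = (12200 + 43300)/2 = 27750 km.
Transfer time t = π√(a_t³/μ) = 13443.39 s.
Target angular speed ω₂ = √(μ/r₂³) = 1.198957×10^-4 rad/s.
Angle swept by the target during transfer: ω₂·t = 1.611805 rad = 92.3496°.
Arrival is 180° from departure on the ellipse, so φ = 180° − 92.3496° = 87.7°.

φ = 87.7°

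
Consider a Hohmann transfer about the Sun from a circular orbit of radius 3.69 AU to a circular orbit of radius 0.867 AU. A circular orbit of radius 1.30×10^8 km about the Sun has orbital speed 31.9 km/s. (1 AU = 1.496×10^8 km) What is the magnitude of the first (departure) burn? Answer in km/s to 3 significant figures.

Δv₁ = 5.93 km/s

From the circular-orbit relation v² = μ/r at r = 1.30×10^8 km: μ = v²r = (31.9)² × 1.30×10^8 = 1.32289×10^11 km³/s².
In km: r₁ = 3.69 × 1.496×10^8 = 5.52024×10^8 km; r₂ = 0.867 × 1.496×10^8 = 1.297032×10^8 km.
Transfer-ellipse semi-major axis a_t = (r₁ + r₂)/2 = (5.52024×10^8 + 1.297032×10^8)/2 = 3.408636×10^8 km.
Circular speed at r = 5.52024×10^8 km: v_c = √(μ/r) = 15.48 km/s.
Vis-viva on the transfer ellipse at r = 5.52024×10^8 km gives v_t = √[μ(2/r − 1/a_t)] = 9.549 km/s.
Δv₁ = |v_t − v_c| = |9.549 − 15.48| = 5.931 km/s.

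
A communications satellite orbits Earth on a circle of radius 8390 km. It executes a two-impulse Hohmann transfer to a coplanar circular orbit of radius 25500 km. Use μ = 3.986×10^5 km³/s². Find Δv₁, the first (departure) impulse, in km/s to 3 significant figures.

Δv₁ = 1.56 km/s

The Hohmann ellipse has a_t = (r₁ + r₂)/2 = 16945 km.
Circular speed at r = 8390 km: v_c = √(μ/r) = 6.8927 km/s.
Transfer-orbit speed at the same r (vis-viva, a = a_t): v_t = √[μ(2/r − 1/a_t)] = 8.4555 km/s.
Δv₁ = |v_t − v_c| = |8.4555 − 6.8927| = 1.563 km/s.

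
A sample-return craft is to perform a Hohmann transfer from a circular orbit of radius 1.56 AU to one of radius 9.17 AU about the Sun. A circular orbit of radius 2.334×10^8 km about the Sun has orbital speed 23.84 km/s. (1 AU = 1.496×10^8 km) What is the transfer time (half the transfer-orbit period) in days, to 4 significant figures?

From the circular-orbit relation v² = μ/r at r = 2.334×10^8 km: μ = v²r = (23.84)² × 2.334×10^8 = 1.32652×10^11 km³/s².
In km: r₁ = 1.56 × 1.496×10^8 = 2.33376×10^8 km; r₂ = 9.17 × 1.496×10^8 = 1.371832×10^9 km.
Transfer-ellipse semi-major axis a_t = (r₁ + r₂)/2 = (2.33376×10^8 + 1.371832×10^9)/2 = 8.02604×10^8 km.
Transfer time t = π√(a_t³/μ) = π√((8.02604×10^8)³ / 1.32652×10^11) = 1.961×10^8 s.
Converting: 1.961×10^8 s ÷ 86400 s/day = 2270 days.

t = 2270 days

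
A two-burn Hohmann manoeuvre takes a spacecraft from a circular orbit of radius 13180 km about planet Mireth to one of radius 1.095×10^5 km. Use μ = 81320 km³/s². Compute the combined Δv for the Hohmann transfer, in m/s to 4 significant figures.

The Hohmann ellipse has a_t = (r₁ + r₂)/2 = 61340 km.
At r₁ the circular-orbit speed is v₁ = √(μ/r₁) = 2.48394 km/s.
On the transfer ellipse at r₁, vis-viva equation gives v_p = √[μ(2/r₁ − 1/a_t)] = 3.31876 km/s.
First burn Δv₁ = |v_p − v₁| = 0.8348 km/s.
At r₂, v₂ = √(μ/r₂) = 0.8618 km/s.
Transfer-orbit speed at r₂: v_a = √[μ(2/r₂ − 1/a_t)] = 0.3995 km/s.
Second burn Δv₂ = |v₂ − v_a| = 0.4623 km/s.
Total Δv = Δv₁ + Δv₂ = 1.297 km/s.

Δv = 1297 m/s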